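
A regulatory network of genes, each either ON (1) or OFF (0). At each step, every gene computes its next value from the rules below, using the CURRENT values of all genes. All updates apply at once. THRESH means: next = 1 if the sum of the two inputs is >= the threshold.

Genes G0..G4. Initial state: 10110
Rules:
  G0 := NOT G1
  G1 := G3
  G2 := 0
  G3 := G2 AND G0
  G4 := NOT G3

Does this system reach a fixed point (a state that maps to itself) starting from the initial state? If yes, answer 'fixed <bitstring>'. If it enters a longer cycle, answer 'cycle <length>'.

Answer: fixed 10001

Derivation:
Step 0: 10110
Step 1: G0=NOT G1=NOT 0=1 G1=G3=1 G2=0(const) G3=G2&G0=1&1=1 G4=NOT G3=NOT 1=0 -> 11010
Step 2: G0=NOT G1=NOT 1=0 G1=G3=1 G2=0(const) G3=G2&G0=0&1=0 G4=NOT G3=NOT 1=0 -> 01000
Step 3: G0=NOT G1=NOT 1=0 G1=G3=0 G2=0(const) G3=G2&G0=0&0=0 G4=NOT G3=NOT 0=1 -> 00001
Step 4: G0=NOT G1=NOT 0=1 G1=G3=0 G2=0(const) G3=G2&G0=0&0=0 G4=NOT G3=NOT 0=1 -> 10001
Step 5: G0=NOT G1=NOT 0=1 G1=G3=0 G2=0(const) G3=G2&G0=0&1=0 G4=NOT G3=NOT 0=1 -> 10001
Fixed point reached at step 4: 10001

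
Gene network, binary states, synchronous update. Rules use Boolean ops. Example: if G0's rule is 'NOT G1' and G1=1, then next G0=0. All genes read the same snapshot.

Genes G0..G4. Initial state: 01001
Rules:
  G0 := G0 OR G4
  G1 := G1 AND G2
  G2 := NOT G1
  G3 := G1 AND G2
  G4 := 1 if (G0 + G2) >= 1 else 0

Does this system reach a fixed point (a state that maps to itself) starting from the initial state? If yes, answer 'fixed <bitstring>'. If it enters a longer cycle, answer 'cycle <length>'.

Answer: fixed 10101

Derivation:
Step 0: 01001
Step 1: G0=G0|G4=0|1=1 G1=G1&G2=1&0=0 G2=NOT G1=NOT 1=0 G3=G1&G2=1&0=0 G4=(0+0>=1)=0 -> 10000
Step 2: G0=G0|G4=1|0=1 G1=G1&G2=0&0=0 G2=NOT G1=NOT 0=1 G3=G1&G2=0&0=0 G4=(1+0>=1)=1 -> 10101
Step 3: G0=G0|G4=1|1=1 G1=G1&G2=0&1=0 G2=NOT G1=NOT 0=1 G3=G1&G2=0&1=0 G4=(1+1>=1)=1 -> 10101
Fixed point reached at step 2: 10101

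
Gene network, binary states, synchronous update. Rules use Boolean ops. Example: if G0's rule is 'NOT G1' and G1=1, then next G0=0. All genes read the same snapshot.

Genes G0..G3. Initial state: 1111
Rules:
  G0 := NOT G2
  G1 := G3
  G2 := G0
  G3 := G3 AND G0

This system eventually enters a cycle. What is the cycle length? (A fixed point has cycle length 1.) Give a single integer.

Step 0: 1111
Step 1: G0=NOT G2=NOT 1=0 G1=G3=1 G2=G0=1 G3=G3&G0=1&1=1 -> 0111
Step 2: G0=NOT G2=NOT 1=0 G1=G3=1 G2=G0=0 G3=G3&G0=1&0=0 -> 0100
Step 3: G0=NOT G2=NOT 0=1 G1=G3=0 G2=G0=0 G3=G3&G0=0&0=0 -> 1000
Step 4: G0=NOT G2=NOT 0=1 G1=G3=0 G2=G0=1 G3=G3&G0=0&1=0 -> 1010
Step 5: G0=NOT G2=NOT 1=0 G1=G3=0 G2=G0=1 G3=G3&G0=0&1=0 -> 0010
Step 6: G0=NOT G2=NOT 1=0 G1=G3=0 G2=G0=0 G3=G3&G0=0&0=0 -> 0000
Step 7: G0=NOT G2=NOT 0=1 G1=G3=0 G2=G0=0 G3=G3&G0=0&0=0 -> 1000
State from step 7 equals state from step 3 -> cycle length 4

Answer: 4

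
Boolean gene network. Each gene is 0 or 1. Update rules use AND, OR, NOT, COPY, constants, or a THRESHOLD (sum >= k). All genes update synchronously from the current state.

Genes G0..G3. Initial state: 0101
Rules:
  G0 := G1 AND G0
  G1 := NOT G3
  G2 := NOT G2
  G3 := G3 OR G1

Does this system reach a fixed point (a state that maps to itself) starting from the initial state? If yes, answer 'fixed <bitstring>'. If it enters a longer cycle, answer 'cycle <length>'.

Answer: cycle 2

Derivation:
Step 0: 0101
Step 1: G0=G1&G0=1&0=0 G1=NOT G3=NOT 1=0 G2=NOT G2=NOT 0=1 G3=G3|G1=1|1=1 -> 0011
Step 2: G0=G1&G0=0&0=0 G1=NOT G3=NOT 1=0 G2=NOT G2=NOT 1=0 G3=G3|G1=1|0=1 -> 0001
Step 3: G0=G1&G0=0&0=0 G1=NOT G3=NOT 1=0 G2=NOT G2=NOT 0=1 G3=G3|G1=1|0=1 -> 0011
Cycle of length 2 starting at step 1 -> no fixed point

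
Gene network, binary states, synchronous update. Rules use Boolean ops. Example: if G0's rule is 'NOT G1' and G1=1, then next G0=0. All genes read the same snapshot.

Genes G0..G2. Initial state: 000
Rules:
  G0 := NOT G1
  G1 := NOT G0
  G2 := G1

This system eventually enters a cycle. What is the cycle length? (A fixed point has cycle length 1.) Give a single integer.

Answer: 2

Derivation:
Step 0: 000
Step 1: G0=NOT G1=NOT 0=1 G1=NOT G0=NOT 0=1 G2=G1=0 -> 110
Step 2: G0=NOT G1=NOT 1=0 G1=NOT G0=NOT 1=0 G2=G1=1 -> 001
Step 3: G0=NOT G1=NOT 0=1 G1=NOT G0=NOT 0=1 G2=G1=0 -> 110
State from step 3 equals state from step 1 -> cycle length 2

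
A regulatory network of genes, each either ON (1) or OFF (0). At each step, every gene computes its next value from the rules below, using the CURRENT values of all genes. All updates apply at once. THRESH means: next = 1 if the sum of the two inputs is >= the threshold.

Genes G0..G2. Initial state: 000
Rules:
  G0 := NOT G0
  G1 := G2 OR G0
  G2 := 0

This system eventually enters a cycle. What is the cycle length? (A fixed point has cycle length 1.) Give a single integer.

Answer: 2

Derivation:
Step 0: 000
Step 1: G0=NOT G0=NOT 0=1 G1=G2|G0=0|0=0 G2=0(const) -> 100
Step 2: G0=NOT G0=NOT 1=0 G1=G2|G0=0|1=1 G2=0(const) -> 010
Step 3: G0=NOT G0=NOT 0=1 G1=G2|G0=0|0=0 G2=0(const) -> 100
State from step 3 equals state from step 1 -> cycle length 2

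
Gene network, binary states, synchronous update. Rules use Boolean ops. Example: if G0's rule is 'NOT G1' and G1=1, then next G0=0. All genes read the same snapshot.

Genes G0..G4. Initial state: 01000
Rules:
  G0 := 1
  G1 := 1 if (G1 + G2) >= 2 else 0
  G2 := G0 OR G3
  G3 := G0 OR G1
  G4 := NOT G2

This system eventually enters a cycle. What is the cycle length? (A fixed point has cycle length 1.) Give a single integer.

Step 0: 01000
Step 1: G0=1(const) G1=(1+0>=2)=0 G2=G0|G3=0|0=0 G3=G0|G1=0|1=1 G4=NOT G2=NOT 0=1 -> 10011
Step 2: G0=1(const) G1=(0+0>=2)=0 G2=G0|G3=1|1=1 G3=G0|G1=1|0=1 G4=NOT G2=NOT 0=1 -> 10111
Step 3: G0=1(const) G1=(0+1>=2)=0 G2=G0|G3=1|1=1 G3=G0|G1=1|0=1 G4=NOT G2=NOT 1=0 -> 10110
Step 4: G0=1(const) G1=(0+1>=2)=0 G2=G0|G3=1|1=1 G3=G0|G1=1|0=1 G4=NOT G2=NOT 1=0 -> 10110
State from step 4 equals state from step 3 -> cycle length 1

Answer: 1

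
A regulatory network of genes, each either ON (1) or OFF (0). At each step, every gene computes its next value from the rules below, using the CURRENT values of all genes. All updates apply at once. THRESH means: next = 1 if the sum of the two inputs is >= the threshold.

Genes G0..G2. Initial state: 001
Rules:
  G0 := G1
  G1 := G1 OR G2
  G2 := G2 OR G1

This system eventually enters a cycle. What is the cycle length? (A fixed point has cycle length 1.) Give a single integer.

Step 0: 001
Step 1: G0=G1=0 G1=G1|G2=0|1=1 G2=G2|G1=1|0=1 -> 011
Step 2: G0=G1=1 G1=G1|G2=1|1=1 G2=G2|G1=1|1=1 -> 111
Step 3: G0=G1=1 G1=G1|G2=1|1=1 G2=G2|G1=1|1=1 -> 111
State from step 3 equals state from step 2 -> cycle length 1

Answer: 1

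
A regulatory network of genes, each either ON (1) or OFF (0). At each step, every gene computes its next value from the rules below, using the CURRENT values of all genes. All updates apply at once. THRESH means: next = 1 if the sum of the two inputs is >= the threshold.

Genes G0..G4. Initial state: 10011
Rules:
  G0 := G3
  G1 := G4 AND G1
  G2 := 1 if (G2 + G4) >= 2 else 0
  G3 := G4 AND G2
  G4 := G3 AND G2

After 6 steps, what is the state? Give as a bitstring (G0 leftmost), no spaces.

Step 1: G0=G3=1 G1=G4&G1=1&0=0 G2=(0+1>=2)=0 G3=G4&G2=1&0=0 G4=G3&G2=1&0=0 -> 10000
Step 2: G0=G3=0 G1=G4&G1=0&0=0 G2=(0+0>=2)=0 G3=G4&G2=0&0=0 G4=G3&G2=0&0=0 -> 00000
Step 3: G0=G3=0 G1=G4&G1=0&0=0 G2=(0+0>=2)=0 G3=G4&G2=0&0=0 G4=G3&G2=0&0=0 -> 00000
Step 4: G0=G3=0 G1=G4&G1=0&0=0 G2=(0+0>=2)=0 G3=G4&G2=0&0=0 G4=G3&G2=0&0=0 -> 00000
Step 5: G0=G3=0 G1=G4&G1=0&0=0 G2=(0+0>=2)=0 G3=G4&G2=0&0=0 G4=G3&G2=0&0=0 -> 00000
Step 6: G0=G3=0 G1=G4&G1=0&0=0 G2=(0+0>=2)=0 G3=G4&G2=0&0=0 G4=G3&G2=0&0=0 -> 00000

00000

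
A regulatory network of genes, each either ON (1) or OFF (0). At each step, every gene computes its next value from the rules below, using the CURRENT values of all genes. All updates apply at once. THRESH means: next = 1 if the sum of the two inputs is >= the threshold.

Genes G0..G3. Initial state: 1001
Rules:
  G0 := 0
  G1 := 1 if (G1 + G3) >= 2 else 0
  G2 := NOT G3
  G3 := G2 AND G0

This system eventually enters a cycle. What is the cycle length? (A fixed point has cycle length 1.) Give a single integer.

Answer: 1

Derivation:
Step 0: 1001
Step 1: G0=0(const) G1=(0+1>=2)=0 G2=NOT G3=NOT 1=0 G3=G2&G0=0&1=0 -> 0000
Step 2: G0=0(const) G1=(0+0>=2)=0 G2=NOT G3=NOT 0=1 G3=G2&G0=0&0=0 -> 0010
Step 3: G0=0(const) G1=(0+0>=2)=0 G2=NOT G3=NOT 0=1 G3=G2&G0=1&0=0 -> 0010
State from step 3 equals state from step 2 -> cycle length 1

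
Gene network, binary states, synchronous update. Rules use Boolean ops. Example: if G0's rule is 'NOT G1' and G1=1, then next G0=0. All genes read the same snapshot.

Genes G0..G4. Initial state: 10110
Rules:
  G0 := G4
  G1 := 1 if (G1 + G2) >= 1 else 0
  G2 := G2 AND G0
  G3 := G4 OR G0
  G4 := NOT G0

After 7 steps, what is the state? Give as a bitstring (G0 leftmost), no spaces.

Step 1: G0=G4=0 G1=(0+1>=1)=1 G2=G2&G0=1&1=1 G3=G4|G0=0|1=1 G4=NOT G0=NOT 1=0 -> 01110
Step 2: G0=G4=0 G1=(1+1>=1)=1 G2=G2&G0=1&0=0 G3=G4|G0=0|0=0 G4=NOT G0=NOT 0=1 -> 01001
Step 3: G0=G4=1 G1=(1+0>=1)=1 G2=G2&G0=0&0=0 G3=G4|G0=1|0=1 G4=NOT G0=NOT 0=1 -> 11011
Step 4: G0=G4=1 G1=(1+0>=1)=1 G2=G2&G0=0&1=0 G3=G4|G0=1|1=1 G4=NOT G0=NOT 1=0 -> 11010
Step 5: G0=G4=0 G1=(1+0>=1)=1 G2=G2&G0=0&1=0 G3=G4|G0=0|1=1 G4=NOT G0=NOT 1=0 -> 01010
Step 6: G0=G4=0 G1=(1+0>=1)=1 G2=G2&G0=0&0=0 G3=G4|G0=0|0=0 G4=NOT G0=NOT 0=1 -> 01001
Step 7: G0=G4=1 G1=(1+0>=1)=1 G2=G2&G0=0&0=0 G3=G4|G0=1|0=1 G4=NOT G0=NOT 0=1 -> 11011

11011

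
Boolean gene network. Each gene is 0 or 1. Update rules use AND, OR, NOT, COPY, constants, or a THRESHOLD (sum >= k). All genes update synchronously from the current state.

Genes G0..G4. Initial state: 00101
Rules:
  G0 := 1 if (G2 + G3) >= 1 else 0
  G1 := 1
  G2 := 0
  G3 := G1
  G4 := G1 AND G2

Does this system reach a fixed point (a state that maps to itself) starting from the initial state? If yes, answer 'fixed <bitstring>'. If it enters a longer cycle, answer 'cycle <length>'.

Step 0: 00101
Step 1: G0=(1+0>=1)=1 G1=1(const) G2=0(const) G3=G1=0 G4=G1&G2=0&1=0 -> 11000
Step 2: G0=(0+0>=1)=0 G1=1(const) G2=0(const) G3=G1=1 G4=G1&G2=1&0=0 -> 01010
Step 3: G0=(0+1>=1)=1 G1=1(const) G2=0(const) G3=G1=1 G4=G1&G2=1&0=0 -> 11010
Step 4: G0=(0+1>=1)=1 G1=1(const) G2=0(const) G3=G1=1 G4=G1&G2=1&0=0 -> 11010
Fixed point reached at step 3: 11010

Answer: fixed 11010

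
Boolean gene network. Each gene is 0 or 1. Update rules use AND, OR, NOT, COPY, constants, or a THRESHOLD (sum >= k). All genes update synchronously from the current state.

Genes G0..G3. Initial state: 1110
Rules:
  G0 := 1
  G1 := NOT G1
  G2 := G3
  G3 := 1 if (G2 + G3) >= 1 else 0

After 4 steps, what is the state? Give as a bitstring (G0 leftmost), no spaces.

Step 1: G0=1(const) G1=NOT G1=NOT 1=0 G2=G3=0 G3=(1+0>=1)=1 -> 1001
Step 2: G0=1(const) G1=NOT G1=NOT 0=1 G2=G3=1 G3=(0+1>=1)=1 -> 1111
Step 3: G0=1(const) G1=NOT G1=NOT 1=0 G2=G3=1 G3=(1+1>=1)=1 -> 1011
Step 4: G0=1(const) G1=NOT G1=NOT 0=1 G2=G3=1 G3=(1+1>=1)=1 -> 1111

1111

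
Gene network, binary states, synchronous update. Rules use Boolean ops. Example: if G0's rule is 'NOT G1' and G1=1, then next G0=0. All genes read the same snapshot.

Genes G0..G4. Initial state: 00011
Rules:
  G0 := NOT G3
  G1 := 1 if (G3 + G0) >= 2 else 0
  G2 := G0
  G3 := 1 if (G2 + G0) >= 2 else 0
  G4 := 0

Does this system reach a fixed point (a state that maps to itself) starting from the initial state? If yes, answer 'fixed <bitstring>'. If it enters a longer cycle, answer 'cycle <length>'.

Answer: cycle 5

Derivation:
Step 0: 00011
Step 1: G0=NOT G3=NOT 1=0 G1=(1+0>=2)=0 G2=G0=0 G3=(0+0>=2)=0 G4=0(const) -> 00000
Step 2: G0=NOT G3=NOT 0=1 G1=(0+0>=2)=0 G2=G0=0 G3=(0+0>=2)=0 G4=0(const) -> 10000
Step 3: G0=NOT G3=NOT 0=1 G1=(0+1>=2)=0 G2=G0=1 G3=(0+1>=2)=0 G4=0(const) -> 10100
Step 4: G0=NOT G3=NOT 0=1 G1=(0+1>=2)=0 G2=G0=1 G3=(1+1>=2)=1 G4=0(const) -> 10110
Step 5: G0=NOT G3=NOT 1=0 G1=(1+1>=2)=1 G2=G0=1 G3=(1+1>=2)=1 G4=0(const) -> 01110
Step 6: G0=NOT G3=NOT 1=0 G1=(1+0>=2)=0 G2=G0=0 G3=(1+0>=2)=0 G4=0(const) -> 00000
Cycle of length 5 starting at step 1 -> no fixed point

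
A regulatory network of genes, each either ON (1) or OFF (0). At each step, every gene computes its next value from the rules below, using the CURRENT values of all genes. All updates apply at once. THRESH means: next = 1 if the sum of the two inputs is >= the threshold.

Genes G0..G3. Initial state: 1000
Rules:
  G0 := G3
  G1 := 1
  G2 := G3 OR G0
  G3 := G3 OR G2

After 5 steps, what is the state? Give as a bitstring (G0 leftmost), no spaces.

Step 1: G0=G3=0 G1=1(const) G2=G3|G0=0|1=1 G3=G3|G2=0|0=0 -> 0110
Step 2: G0=G3=0 G1=1(const) G2=G3|G0=0|0=0 G3=G3|G2=0|1=1 -> 0101
Step 3: G0=G3=1 G1=1(const) G2=G3|G0=1|0=1 G3=G3|G2=1|0=1 -> 1111
Step 4: G0=G3=1 G1=1(const) G2=G3|G0=1|1=1 G3=G3|G2=1|1=1 -> 1111
Step 5: G0=G3=1 G1=1(const) G2=G3|G0=1|1=1 G3=G3|G2=1|1=1 -> 1111

1111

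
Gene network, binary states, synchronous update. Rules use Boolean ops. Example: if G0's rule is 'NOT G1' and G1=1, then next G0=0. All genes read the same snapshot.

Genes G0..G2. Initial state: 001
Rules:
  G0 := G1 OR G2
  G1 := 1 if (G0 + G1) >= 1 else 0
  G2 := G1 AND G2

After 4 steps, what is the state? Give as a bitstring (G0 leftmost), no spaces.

Step 1: G0=G1|G2=0|1=1 G1=(0+0>=1)=0 G2=G1&G2=0&1=0 -> 100
Step 2: G0=G1|G2=0|0=0 G1=(1+0>=1)=1 G2=G1&G2=0&0=0 -> 010
Step 3: G0=G1|G2=1|0=1 G1=(0+1>=1)=1 G2=G1&G2=1&0=0 -> 110
Step 4: G0=G1|G2=1|0=1 G1=(1+1>=1)=1 G2=G1&G2=1&0=0 -> 110

110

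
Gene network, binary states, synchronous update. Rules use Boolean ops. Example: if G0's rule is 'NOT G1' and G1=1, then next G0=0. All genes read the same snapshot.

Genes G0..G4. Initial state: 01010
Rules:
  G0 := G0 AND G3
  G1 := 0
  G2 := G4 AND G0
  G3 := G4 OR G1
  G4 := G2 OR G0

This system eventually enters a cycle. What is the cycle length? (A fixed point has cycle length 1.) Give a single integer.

Answer: 1

Derivation:
Step 0: 01010
Step 1: G0=G0&G3=0&1=0 G1=0(const) G2=G4&G0=0&0=0 G3=G4|G1=0|1=1 G4=G2|G0=0|0=0 -> 00010
Step 2: G0=G0&G3=0&1=0 G1=0(const) G2=G4&G0=0&0=0 G3=G4|G1=0|0=0 G4=G2|G0=0|0=0 -> 00000
Step 3: G0=G0&G3=0&0=0 G1=0(const) G2=G4&G0=0&0=0 G3=G4|G1=0|0=0 G4=G2|G0=0|0=0 -> 00000
State from step 3 equals state from step 2 -> cycle length 1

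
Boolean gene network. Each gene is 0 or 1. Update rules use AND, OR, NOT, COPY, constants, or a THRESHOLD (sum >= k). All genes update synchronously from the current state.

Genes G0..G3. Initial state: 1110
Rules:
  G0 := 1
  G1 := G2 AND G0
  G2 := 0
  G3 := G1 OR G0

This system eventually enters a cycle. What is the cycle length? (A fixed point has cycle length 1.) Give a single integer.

Answer: 1

Derivation:
Step 0: 1110
Step 1: G0=1(const) G1=G2&G0=1&1=1 G2=0(const) G3=G1|G0=1|1=1 -> 1101
Step 2: G0=1(const) G1=G2&G0=0&1=0 G2=0(const) G3=G1|G0=1|1=1 -> 1001
Step 3: G0=1(const) G1=G2&G0=0&1=0 G2=0(const) G3=G1|G0=0|1=1 -> 1001
State from step 3 equals state from step 2 -> cycle length 1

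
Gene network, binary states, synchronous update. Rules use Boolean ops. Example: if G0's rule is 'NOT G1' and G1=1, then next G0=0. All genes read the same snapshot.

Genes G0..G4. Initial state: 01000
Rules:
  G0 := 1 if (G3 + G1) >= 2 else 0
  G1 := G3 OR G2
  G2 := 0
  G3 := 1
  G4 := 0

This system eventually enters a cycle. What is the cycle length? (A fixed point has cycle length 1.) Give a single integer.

Answer: 1

Derivation:
Step 0: 01000
Step 1: G0=(0+1>=2)=0 G1=G3|G2=0|0=0 G2=0(const) G3=1(const) G4=0(const) -> 00010
Step 2: G0=(1+0>=2)=0 G1=G3|G2=1|0=1 G2=0(const) G3=1(const) G4=0(const) -> 01010
Step 3: G0=(1+1>=2)=1 G1=G3|G2=1|0=1 G2=0(const) G3=1(const) G4=0(const) -> 11010
Step 4: G0=(1+1>=2)=1 G1=G3|G2=1|0=1 G2=0(const) G3=1(const) G4=0(const) -> 11010
State from step 4 equals state from step 3 -> cycle length 1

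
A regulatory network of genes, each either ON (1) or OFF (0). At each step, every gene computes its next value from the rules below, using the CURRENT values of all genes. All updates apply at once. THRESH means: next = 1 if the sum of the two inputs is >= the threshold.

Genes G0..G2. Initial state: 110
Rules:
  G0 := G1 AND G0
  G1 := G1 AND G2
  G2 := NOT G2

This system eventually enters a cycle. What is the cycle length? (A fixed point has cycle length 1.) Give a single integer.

Answer: 2

Derivation:
Step 0: 110
Step 1: G0=G1&G0=1&1=1 G1=G1&G2=1&0=0 G2=NOT G2=NOT 0=1 -> 101
Step 2: G0=G1&G0=0&1=0 G1=G1&G2=0&1=0 G2=NOT G2=NOT 1=0 -> 000
Step 3: G0=G1&G0=0&0=0 G1=G1&G2=0&0=0 G2=NOT G2=NOT 0=1 -> 001
Step 4: G0=G1&G0=0&0=0 G1=G1&G2=0&1=0 G2=NOT G2=NOT 1=0 -> 000
State from step 4 equals state from step 2 -> cycle length 2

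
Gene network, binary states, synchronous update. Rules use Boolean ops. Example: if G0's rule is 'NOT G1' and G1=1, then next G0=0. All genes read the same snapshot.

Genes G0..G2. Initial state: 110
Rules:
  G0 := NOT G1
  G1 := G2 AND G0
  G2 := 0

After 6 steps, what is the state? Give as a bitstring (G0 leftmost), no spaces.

Step 1: G0=NOT G1=NOT 1=0 G1=G2&G0=0&1=0 G2=0(const) -> 000
Step 2: G0=NOT G1=NOT 0=1 G1=G2&G0=0&0=0 G2=0(const) -> 100
Step 3: G0=NOT G1=NOT 0=1 G1=G2&G0=0&1=0 G2=0(const) -> 100
Step 4: G0=NOT G1=NOT 0=1 G1=G2&G0=0&1=0 G2=0(const) -> 100
Step 5: G0=NOT G1=NOT 0=1 G1=G2&G0=0&1=0 G2=0(const) -> 100
Step 6: G0=NOT G1=NOT 0=1 G1=G2&G0=0&1=0 G2=0(const) -> 100

100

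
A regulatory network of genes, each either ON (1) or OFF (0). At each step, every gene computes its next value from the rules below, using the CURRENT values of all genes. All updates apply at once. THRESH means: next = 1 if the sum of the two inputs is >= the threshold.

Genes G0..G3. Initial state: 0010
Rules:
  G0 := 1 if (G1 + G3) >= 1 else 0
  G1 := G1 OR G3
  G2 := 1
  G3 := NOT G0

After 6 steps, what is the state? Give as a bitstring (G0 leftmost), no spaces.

Step 1: G0=(0+0>=1)=0 G1=G1|G3=0|0=0 G2=1(const) G3=NOT G0=NOT 0=1 -> 0011
Step 2: G0=(0+1>=1)=1 G1=G1|G3=0|1=1 G2=1(const) G3=NOT G0=NOT 0=1 -> 1111
Step 3: G0=(1+1>=1)=1 G1=G1|G3=1|1=1 G2=1(const) G3=NOT G0=NOT 1=0 -> 1110
Step 4: G0=(1+0>=1)=1 G1=G1|G3=1|0=1 G2=1(const) G3=NOT G0=NOT 1=0 -> 1110
Step 5: G0=(1+0>=1)=1 G1=G1|G3=1|0=1 G2=1(const) G3=NOT G0=NOT 1=0 -> 1110
Step 6: G0=(1+0>=1)=1 G1=G1|G3=1|0=1 G2=1(const) G3=NOT G0=NOT 1=0 -> 1110

1110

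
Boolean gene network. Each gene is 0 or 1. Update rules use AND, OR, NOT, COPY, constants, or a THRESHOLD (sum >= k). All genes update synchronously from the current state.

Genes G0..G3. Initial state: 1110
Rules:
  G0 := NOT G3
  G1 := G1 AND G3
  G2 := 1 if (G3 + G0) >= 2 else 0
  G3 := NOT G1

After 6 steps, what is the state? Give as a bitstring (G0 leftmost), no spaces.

Step 1: G0=NOT G3=NOT 0=1 G1=G1&G3=1&0=0 G2=(0+1>=2)=0 G3=NOT G1=NOT 1=0 -> 1000
Step 2: G0=NOT G3=NOT 0=1 G1=G1&G3=0&0=0 G2=(0+1>=2)=0 G3=NOT G1=NOT 0=1 -> 1001
Step 3: G0=NOT G3=NOT 1=0 G1=G1&G3=0&1=0 G2=(1+1>=2)=1 G3=NOT G1=NOT 0=1 -> 0011
Step 4: G0=NOT G3=NOT 1=0 G1=G1&G3=0&1=0 G2=(1+0>=2)=0 G3=NOT G1=NOT 0=1 -> 0001
Step 5: G0=NOT G3=NOT 1=0 G1=G1&G3=0&1=0 G2=(1+0>=2)=0 G3=NOT G1=NOT 0=1 -> 0001
Step 6: G0=NOT G3=NOT 1=0 G1=G1&G3=0&1=0 G2=(1+0>=2)=0 G3=NOT G1=NOT 0=1 -> 0001

0001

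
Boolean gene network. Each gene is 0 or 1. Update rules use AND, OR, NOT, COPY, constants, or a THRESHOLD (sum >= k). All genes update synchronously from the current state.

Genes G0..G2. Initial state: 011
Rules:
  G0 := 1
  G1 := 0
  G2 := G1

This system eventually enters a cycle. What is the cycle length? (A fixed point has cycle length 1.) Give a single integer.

Answer: 1

Derivation:
Step 0: 011
Step 1: G0=1(const) G1=0(const) G2=G1=1 -> 101
Step 2: G0=1(const) G1=0(const) G2=G1=0 -> 100
Step 3: G0=1(const) G1=0(const) G2=G1=0 -> 100
State from step 3 equals state from step 2 -> cycle length 1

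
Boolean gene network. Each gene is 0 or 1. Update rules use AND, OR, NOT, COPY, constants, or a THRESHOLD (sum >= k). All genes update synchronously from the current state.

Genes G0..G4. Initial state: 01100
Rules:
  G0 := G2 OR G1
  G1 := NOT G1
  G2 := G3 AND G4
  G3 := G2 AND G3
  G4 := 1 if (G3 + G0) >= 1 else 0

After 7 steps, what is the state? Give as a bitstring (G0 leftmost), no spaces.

Step 1: G0=G2|G1=1|1=1 G1=NOT G1=NOT 1=0 G2=G3&G4=0&0=0 G3=G2&G3=1&0=0 G4=(0+0>=1)=0 -> 10000
Step 2: G0=G2|G1=0|0=0 G1=NOT G1=NOT 0=1 G2=G3&G4=0&0=0 G3=G2&G3=0&0=0 G4=(0+1>=1)=1 -> 01001
Step 3: G0=G2|G1=0|1=1 G1=NOT G1=NOT 1=0 G2=G3&G4=0&1=0 G3=G2&G3=0&0=0 G4=(0+0>=1)=0 -> 10000
Step 4: G0=G2|G1=0|0=0 G1=NOT G1=NOT 0=1 G2=G3&G4=0&0=0 G3=G2&G3=0&0=0 G4=(0+1>=1)=1 -> 01001
Step 5: G0=G2|G1=0|1=1 G1=NOT G1=NOT 1=0 G2=G3&G4=0&1=0 G3=G2&G3=0&0=0 G4=(0+0>=1)=0 -> 10000
Step 6: G0=G2|G1=0|0=0 G1=NOT G1=NOT 0=1 G2=G3&G4=0&0=0 G3=G2&G3=0&0=0 G4=(0+1>=1)=1 -> 01001
Step 7: G0=G2|G1=0|1=1 G1=NOT G1=NOT 1=0 G2=G3&G4=0&1=0 G3=G2&G3=0&0=0 G4=(0+0>=1)=0 -> 10000

10000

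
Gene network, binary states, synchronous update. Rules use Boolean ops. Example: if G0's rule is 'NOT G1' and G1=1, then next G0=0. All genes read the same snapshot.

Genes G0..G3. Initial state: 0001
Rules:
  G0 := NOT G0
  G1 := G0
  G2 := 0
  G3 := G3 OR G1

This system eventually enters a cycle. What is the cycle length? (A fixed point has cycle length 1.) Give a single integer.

Step 0: 0001
Step 1: G0=NOT G0=NOT 0=1 G1=G0=0 G2=0(const) G3=G3|G1=1|0=1 -> 1001
Step 2: G0=NOT G0=NOT 1=0 G1=G0=1 G2=0(const) G3=G3|G1=1|0=1 -> 0101
Step 3: G0=NOT G0=NOT 0=1 G1=G0=0 G2=0(const) G3=G3|G1=1|1=1 -> 1001
State from step 3 equals state from step 1 -> cycle length 2

Answer: 2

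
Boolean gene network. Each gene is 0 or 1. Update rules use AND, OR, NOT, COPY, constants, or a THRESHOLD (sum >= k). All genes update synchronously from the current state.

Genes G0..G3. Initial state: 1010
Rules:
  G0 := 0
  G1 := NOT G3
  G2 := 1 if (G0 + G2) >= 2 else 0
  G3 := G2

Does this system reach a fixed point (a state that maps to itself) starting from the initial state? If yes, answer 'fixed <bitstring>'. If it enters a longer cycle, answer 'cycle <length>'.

Answer: fixed 0100

Derivation:
Step 0: 1010
Step 1: G0=0(const) G1=NOT G3=NOT 0=1 G2=(1+1>=2)=1 G3=G2=1 -> 0111
Step 2: G0=0(const) G1=NOT G3=NOT 1=0 G2=(0+1>=2)=0 G3=G2=1 -> 0001
Step 3: G0=0(const) G1=NOT G3=NOT 1=0 G2=(0+0>=2)=0 G3=G2=0 -> 0000
Step 4: G0=0(const) G1=NOT G3=NOT 0=1 G2=(0+0>=2)=0 G3=G2=0 -> 0100
Step 5: G0=0(const) G1=NOT G3=NOT 0=1 G2=(0+0>=2)=0 G3=G2=0 -> 0100
Fixed point reached at step 4: 0100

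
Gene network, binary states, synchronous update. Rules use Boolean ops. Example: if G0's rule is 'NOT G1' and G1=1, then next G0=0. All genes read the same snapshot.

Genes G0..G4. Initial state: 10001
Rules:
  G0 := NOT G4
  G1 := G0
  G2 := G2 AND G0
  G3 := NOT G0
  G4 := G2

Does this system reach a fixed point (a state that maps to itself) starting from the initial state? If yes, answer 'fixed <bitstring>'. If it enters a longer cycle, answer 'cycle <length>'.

Step 0: 10001
Step 1: G0=NOT G4=NOT 1=0 G1=G0=1 G2=G2&G0=0&1=0 G3=NOT G0=NOT 1=0 G4=G2=0 -> 01000
Step 2: G0=NOT G4=NOT 0=1 G1=G0=0 G2=G2&G0=0&0=0 G3=NOT G0=NOT 0=1 G4=G2=0 -> 10010
Step 3: G0=NOT G4=NOT 0=1 G1=G0=1 G2=G2&G0=0&1=0 G3=NOT G0=NOT 1=0 G4=G2=0 -> 11000
Step 4: G0=NOT G4=NOT 0=1 G1=G0=1 G2=G2&G0=0&1=0 G3=NOT G0=NOT 1=0 G4=G2=0 -> 11000
Fixed point reached at step 3: 11000

Answer: fixed 11000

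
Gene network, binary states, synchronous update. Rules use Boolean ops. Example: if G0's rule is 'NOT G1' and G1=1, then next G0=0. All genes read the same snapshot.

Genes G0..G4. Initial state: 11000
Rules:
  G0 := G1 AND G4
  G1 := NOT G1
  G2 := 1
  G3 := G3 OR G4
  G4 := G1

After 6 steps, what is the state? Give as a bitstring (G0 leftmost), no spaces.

Step 1: G0=G1&G4=1&0=0 G1=NOT G1=NOT 1=0 G2=1(const) G3=G3|G4=0|0=0 G4=G1=1 -> 00101
Step 2: G0=G1&G4=0&1=0 G1=NOT G1=NOT 0=1 G2=1(const) G3=G3|G4=0|1=1 G4=G1=0 -> 01110
Step 3: G0=G1&G4=1&0=0 G1=NOT G1=NOT 1=0 G2=1(const) G3=G3|G4=1|0=1 G4=G1=1 -> 00111
Step 4: G0=G1&G4=0&1=0 G1=NOT G1=NOT 0=1 G2=1(const) G3=G3|G4=1|1=1 G4=G1=0 -> 01110
Step 5: G0=G1&G4=1&0=0 G1=NOT G1=NOT 1=0 G2=1(const) G3=G3|G4=1|0=1 G4=G1=1 -> 00111
Step 6: G0=G1&G4=0&1=0 G1=NOT G1=NOT 0=1 G2=1(const) G3=G3|G4=1|1=1 G4=G1=0 -> 01110

01110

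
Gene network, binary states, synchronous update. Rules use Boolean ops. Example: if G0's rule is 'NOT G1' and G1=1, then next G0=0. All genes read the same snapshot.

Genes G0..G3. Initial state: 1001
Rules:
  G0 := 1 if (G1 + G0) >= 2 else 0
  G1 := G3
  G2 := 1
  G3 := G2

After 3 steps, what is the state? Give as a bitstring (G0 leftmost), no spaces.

Step 1: G0=(0+1>=2)=0 G1=G3=1 G2=1(const) G3=G2=0 -> 0110
Step 2: G0=(1+0>=2)=0 G1=G3=0 G2=1(const) G3=G2=1 -> 0011
Step 3: G0=(0+0>=2)=0 G1=G3=1 G2=1(const) G3=G2=1 -> 0111

0111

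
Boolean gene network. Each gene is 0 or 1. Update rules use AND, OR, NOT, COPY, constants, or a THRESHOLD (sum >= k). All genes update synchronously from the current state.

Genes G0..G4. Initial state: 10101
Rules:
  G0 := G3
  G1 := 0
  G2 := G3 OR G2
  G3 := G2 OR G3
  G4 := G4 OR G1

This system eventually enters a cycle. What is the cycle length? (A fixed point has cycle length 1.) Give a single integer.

Answer: 1

Derivation:
Step 0: 10101
Step 1: G0=G3=0 G1=0(const) G2=G3|G2=0|1=1 G3=G2|G3=1|0=1 G4=G4|G1=1|0=1 -> 00111
Step 2: G0=G3=1 G1=0(const) G2=G3|G2=1|1=1 G3=G2|G3=1|1=1 G4=G4|G1=1|0=1 -> 10111
Step 3: G0=G3=1 G1=0(const) G2=G3|G2=1|1=1 G3=G2|G3=1|1=1 G4=G4|G1=1|0=1 -> 10111
State from step 3 equals state from step 2 -> cycle length 1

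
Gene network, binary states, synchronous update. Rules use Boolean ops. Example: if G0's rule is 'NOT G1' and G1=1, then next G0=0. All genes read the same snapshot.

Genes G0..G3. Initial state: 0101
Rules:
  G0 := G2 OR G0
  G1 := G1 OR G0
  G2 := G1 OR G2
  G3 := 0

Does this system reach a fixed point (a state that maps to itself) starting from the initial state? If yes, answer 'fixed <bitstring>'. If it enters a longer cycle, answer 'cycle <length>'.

Step 0: 0101
Step 1: G0=G2|G0=0|0=0 G1=G1|G0=1|0=1 G2=G1|G2=1|0=1 G3=0(const) -> 0110
Step 2: G0=G2|G0=1|0=1 G1=G1|G0=1|0=1 G2=G1|G2=1|1=1 G3=0(const) -> 1110
Step 3: G0=G2|G0=1|1=1 G1=G1|G0=1|1=1 G2=G1|G2=1|1=1 G3=0(const) -> 1110
Fixed point reached at step 2: 1110

Answer: fixed 1110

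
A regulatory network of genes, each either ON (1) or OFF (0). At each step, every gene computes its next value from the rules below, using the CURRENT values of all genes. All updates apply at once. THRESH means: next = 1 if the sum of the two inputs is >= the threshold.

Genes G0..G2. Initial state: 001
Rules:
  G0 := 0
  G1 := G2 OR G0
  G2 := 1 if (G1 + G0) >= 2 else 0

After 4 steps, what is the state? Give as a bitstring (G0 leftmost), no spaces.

Step 1: G0=0(const) G1=G2|G0=1|0=1 G2=(0+0>=2)=0 -> 010
Step 2: G0=0(const) G1=G2|G0=0|0=0 G2=(1+0>=2)=0 -> 000
Step 3: G0=0(const) G1=G2|G0=0|0=0 G2=(0+0>=2)=0 -> 000
Step 4: G0=0(const) G1=G2|G0=0|0=0 G2=(0+0>=2)=0 -> 000

000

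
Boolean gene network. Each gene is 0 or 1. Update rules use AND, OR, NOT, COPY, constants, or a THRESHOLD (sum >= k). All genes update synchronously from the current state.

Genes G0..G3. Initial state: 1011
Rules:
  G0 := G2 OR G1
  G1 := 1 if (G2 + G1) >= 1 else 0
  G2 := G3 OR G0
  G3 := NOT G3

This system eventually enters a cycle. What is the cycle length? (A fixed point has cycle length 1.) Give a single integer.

Step 0: 1011
Step 1: G0=G2|G1=1|0=1 G1=(1+0>=1)=1 G2=G3|G0=1|1=1 G3=NOT G3=NOT 1=0 -> 1110
Step 2: G0=G2|G1=1|1=1 G1=(1+1>=1)=1 G2=G3|G0=0|1=1 G3=NOT G3=NOT 0=1 -> 1111
Step 3: G0=G2|G1=1|1=1 G1=(1+1>=1)=1 G2=G3|G0=1|1=1 G3=NOT G3=NOT 1=0 -> 1110
State from step 3 equals state from step 1 -> cycle length 2

Answer: 2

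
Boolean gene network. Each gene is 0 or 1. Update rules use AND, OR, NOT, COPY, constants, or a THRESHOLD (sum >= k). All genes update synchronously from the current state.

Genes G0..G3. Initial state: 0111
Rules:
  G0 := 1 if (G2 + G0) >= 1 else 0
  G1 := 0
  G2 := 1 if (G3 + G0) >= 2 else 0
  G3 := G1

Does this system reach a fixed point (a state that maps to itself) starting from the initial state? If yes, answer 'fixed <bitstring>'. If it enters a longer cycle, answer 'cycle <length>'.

Answer: fixed 1000

Derivation:
Step 0: 0111
Step 1: G0=(1+0>=1)=1 G1=0(const) G2=(1+0>=2)=0 G3=G1=1 -> 1001
Step 2: G0=(0+1>=1)=1 G1=0(const) G2=(1+1>=2)=1 G3=G1=0 -> 1010
Step 3: G0=(1+1>=1)=1 G1=0(const) G2=(0+1>=2)=0 G3=G1=0 -> 1000
Step 4: G0=(0+1>=1)=1 G1=0(const) G2=(0+1>=2)=0 G3=G1=0 -> 1000
Fixed point reached at step 3: 1000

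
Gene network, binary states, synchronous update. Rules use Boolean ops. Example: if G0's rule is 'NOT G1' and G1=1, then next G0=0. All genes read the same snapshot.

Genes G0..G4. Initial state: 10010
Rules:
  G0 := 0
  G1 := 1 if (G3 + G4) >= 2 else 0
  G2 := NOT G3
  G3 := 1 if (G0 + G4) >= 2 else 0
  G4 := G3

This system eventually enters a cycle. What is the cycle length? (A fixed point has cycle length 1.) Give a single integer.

Step 0: 10010
Step 1: G0=0(const) G1=(1+0>=2)=0 G2=NOT G3=NOT 1=0 G3=(1+0>=2)=0 G4=G3=1 -> 00001
Step 2: G0=0(const) G1=(0+1>=2)=0 G2=NOT G3=NOT 0=1 G3=(0+1>=2)=0 G4=G3=0 -> 00100
Step 3: G0=0(const) G1=(0+0>=2)=0 G2=NOT G3=NOT 0=1 G3=(0+0>=2)=0 G4=G3=0 -> 00100
State from step 3 equals state from step 2 -> cycle length 1

Answer: 1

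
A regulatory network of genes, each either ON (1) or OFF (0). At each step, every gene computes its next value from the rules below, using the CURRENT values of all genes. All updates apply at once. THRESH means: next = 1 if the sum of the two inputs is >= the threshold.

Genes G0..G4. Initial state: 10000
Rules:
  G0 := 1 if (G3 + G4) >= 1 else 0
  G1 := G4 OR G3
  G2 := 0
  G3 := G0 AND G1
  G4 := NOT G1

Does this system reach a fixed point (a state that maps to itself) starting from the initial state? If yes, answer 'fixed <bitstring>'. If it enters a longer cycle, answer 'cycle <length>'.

Answer: fixed 11010

Derivation:
Step 0: 10000
Step 1: G0=(0+0>=1)=0 G1=G4|G3=0|0=0 G2=0(const) G3=G0&G1=1&0=0 G4=NOT G1=NOT 0=1 -> 00001
Step 2: G0=(0+1>=1)=1 G1=G4|G3=1|0=1 G2=0(const) G3=G0&G1=0&0=0 G4=NOT G1=NOT 0=1 -> 11001
Step 3: G0=(0+1>=1)=1 G1=G4|G3=1|0=1 G2=0(const) G3=G0&G1=1&1=1 G4=NOT G1=NOT 1=0 -> 11010
Step 4: G0=(1+0>=1)=1 G1=G4|G3=0|1=1 G2=0(const) G3=G0&G1=1&1=1 G4=NOT G1=NOT 1=0 -> 11010
Fixed point reached at step 3: 11010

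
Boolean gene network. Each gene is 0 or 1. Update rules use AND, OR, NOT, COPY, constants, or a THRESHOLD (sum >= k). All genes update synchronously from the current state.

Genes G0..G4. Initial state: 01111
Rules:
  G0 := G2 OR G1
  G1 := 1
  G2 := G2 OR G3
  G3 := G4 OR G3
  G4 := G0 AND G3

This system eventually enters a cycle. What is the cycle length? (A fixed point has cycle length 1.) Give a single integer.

Step 0: 01111
Step 1: G0=G2|G1=1|1=1 G1=1(const) G2=G2|G3=1|1=1 G3=G4|G3=1|1=1 G4=G0&G3=0&1=0 -> 11110
Step 2: G0=G2|G1=1|1=1 G1=1(const) G2=G2|G3=1|1=1 G3=G4|G3=0|1=1 G4=G0&G3=1&1=1 -> 11111
Step 3: G0=G2|G1=1|1=1 G1=1(const) G2=G2|G3=1|1=1 G3=G4|G3=1|1=1 G4=G0&G3=1&1=1 -> 11111
State from step 3 equals state from step 2 -> cycle length 1

Answer: 1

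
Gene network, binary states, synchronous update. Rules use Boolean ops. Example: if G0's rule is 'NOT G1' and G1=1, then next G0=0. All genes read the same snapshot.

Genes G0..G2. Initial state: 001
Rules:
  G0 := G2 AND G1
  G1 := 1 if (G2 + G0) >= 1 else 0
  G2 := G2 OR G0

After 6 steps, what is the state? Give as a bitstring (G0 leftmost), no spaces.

Step 1: G0=G2&G1=1&0=0 G1=(1+0>=1)=1 G2=G2|G0=1|0=1 -> 011
Step 2: G0=G2&G1=1&1=1 G1=(1+0>=1)=1 G2=G2|G0=1|0=1 -> 111
Step 3: G0=G2&G1=1&1=1 G1=(1+1>=1)=1 G2=G2|G0=1|1=1 -> 111
Step 4: G0=G2&G1=1&1=1 G1=(1+1>=1)=1 G2=G2|G0=1|1=1 -> 111
Step 5: G0=G2&G1=1&1=1 G1=(1+1>=1)=1 G2=G2|G0=1|1=1 -> 111
Step 6: G0=G2&G1=1&1=1 G1=(1+1>=1)=1 G2=G2|G0=1|1=1 -> 111

111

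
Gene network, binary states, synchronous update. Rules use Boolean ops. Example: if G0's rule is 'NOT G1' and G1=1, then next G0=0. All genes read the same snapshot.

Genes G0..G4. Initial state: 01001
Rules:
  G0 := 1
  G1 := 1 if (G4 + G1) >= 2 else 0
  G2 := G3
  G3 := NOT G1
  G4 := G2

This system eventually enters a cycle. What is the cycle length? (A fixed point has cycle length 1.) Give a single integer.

Answer: 1

Derivation:
Step 0: 01001
Step 1: G0=1(const) G1=(1+1>=2)=1 G2=G3=0 G3=NOT G1=NOT 1=0 G4=G2=0 -> 11000
Step 2: G0=1(const) G1=(0+1>=2)=0 G2=G3=0 G3=NOT G1=NOT 1=0 G4=G2=0 -> 10000
Step 3: G0=1(const) G1=(0+0>=2)=0 G2=G3=0 G3=NOT G1=NOT 0=1 G4=G2=0 -> 10010
Step 4: G0=1(const) G1=(0+0>=2)=0 G2=G3=1 G3=NOT G1=NOT 0=1 G4=G2=0 -> 10110
Step 5: G0=1(const) G1=(0+0>=2)=0 G2=G3=1 G3=NOT G1=NOT 0=1 G4=G2=1 -> 10111
Step 6: G0=1(const) G1=(1+0>=2)=0 G2=G3=1 G3=NOT G1=NOT 0=1 G4=G2=1 -> 10111
State from step 6 equals state from step 5 -> cycle length 1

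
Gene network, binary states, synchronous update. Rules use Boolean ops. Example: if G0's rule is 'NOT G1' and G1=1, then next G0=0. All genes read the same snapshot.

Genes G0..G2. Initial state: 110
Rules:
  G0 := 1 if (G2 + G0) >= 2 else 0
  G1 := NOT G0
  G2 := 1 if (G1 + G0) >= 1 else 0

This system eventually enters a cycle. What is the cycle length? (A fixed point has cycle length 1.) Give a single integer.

Step 0: 110
Step 1: G0=(0+1>=2)=0 G1=NOT G0=NOT 1=0 G2=(1+1>=1)=1 -> 001
Step 2: G0=(1+0>=2)=0 G1=NOT G0=NOT 0=1 G2=(0+0>=1)=0 -> 010
Step 3: G0=(0+0>=2)=0 G1=NOT G0=NOT 0=1 G2=(1+0>=1)=1 -> 011
Step 4: G0=(1+0>=2)=0 G1=NOT G0=NOT 0=1 G2=(1+0>=1)=1 -> 011
State from step 4 equals state from step 3 -> cycle length 1

Answer: 1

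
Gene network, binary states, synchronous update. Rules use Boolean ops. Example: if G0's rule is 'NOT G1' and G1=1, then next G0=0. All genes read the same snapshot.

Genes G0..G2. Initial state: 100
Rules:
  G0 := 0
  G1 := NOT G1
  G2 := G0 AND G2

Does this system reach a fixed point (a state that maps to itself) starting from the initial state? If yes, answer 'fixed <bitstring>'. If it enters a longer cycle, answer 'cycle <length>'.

Step 0: 100
Step 1: G0=0(const) G1=NOT G1=NOT 0=1 G2=G0&G2=1&0=0 -> 010
Step 2: G0=0(const) G1=NOT G1=NOT 1=0 G2=G0&G2=0&0=0 -> 000
Step 3: G0=0(const) G1=NOT G1=NOT 0=1 G2=G0&G2=0&0=0 -> 010
Cycle of length 2 starting at step 1 -> no fixed point

Answer: cycle 2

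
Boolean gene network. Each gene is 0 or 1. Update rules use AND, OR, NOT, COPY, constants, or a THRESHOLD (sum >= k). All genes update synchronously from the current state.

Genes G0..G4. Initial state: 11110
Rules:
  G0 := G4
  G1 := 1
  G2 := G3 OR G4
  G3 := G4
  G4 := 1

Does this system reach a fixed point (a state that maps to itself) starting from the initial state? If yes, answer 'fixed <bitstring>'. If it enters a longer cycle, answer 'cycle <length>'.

Answer: fixed 11111

Derivation:
Step 0: 11110
Step 1: G0=G4=0 G1=1(const) G2=G3|G4=1|0=1 G3=G4=0 G4=1(const) -> 01101
Step 2: G0=G4=1 G1=1(const) G2=G3|G4=0|1=1 G3=G4=1 G4=1(const) -> 11111
Step 3: G0=G4=1 G1=1(const) G2=G3|G4=1|1=1 G3=G4=1 G4=1(const) -> 11111
Fixed point reached at step 2: 11111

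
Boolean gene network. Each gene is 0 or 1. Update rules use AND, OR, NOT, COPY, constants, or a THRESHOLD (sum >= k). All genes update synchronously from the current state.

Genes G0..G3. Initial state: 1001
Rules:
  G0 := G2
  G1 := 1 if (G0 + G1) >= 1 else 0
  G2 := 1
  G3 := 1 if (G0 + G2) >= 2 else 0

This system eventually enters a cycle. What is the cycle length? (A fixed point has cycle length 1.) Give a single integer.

Answer: 1

Derivation:
Step 0: 1001
Step 1: G0=G2=0 G1=(1+0>=1)=1 G2=1(const) G3=(1+0>=2)=0 -> 0110
Step 2: G0=G2=1 G1=(0+1>=1)=1 G2=1(const) G3=(0+1>=2)=0 -> 1110
Step 3: G0=G2=1 G1=(1+1>=1)=1 G2=1(const) G3=(1+1>=2)=1 -> 1111
Step 4: G0=G2=1 G1=(1+1>=1)=1 G2=1(const) G3=(1+1>=2)=1 -> 1111
State from step 4 equals state from step 3 -> cycle length 1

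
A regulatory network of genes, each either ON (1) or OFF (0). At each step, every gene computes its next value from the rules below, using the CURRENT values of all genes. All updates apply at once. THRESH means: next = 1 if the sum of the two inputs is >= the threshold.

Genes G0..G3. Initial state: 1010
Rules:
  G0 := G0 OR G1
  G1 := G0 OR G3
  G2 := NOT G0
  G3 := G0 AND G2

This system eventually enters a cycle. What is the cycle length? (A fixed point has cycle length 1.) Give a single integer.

Step 0: 1010
Step 1: G0=G0|G1=1|0=1 G1=G0|G3=1|0=1 G2=NOT G0=NOT 1=0 G3=G0&G2=1&1=1 -> 1101
Step 2: G0=G0|G1=1|1=1 G1=G0|G3=1|1=1 G2=NOT G0=NOT 1=0 G3=G0&G2=1&0=0 -> 1100
Step 3: G0=G0|G1=1|1=1 G1=G0|G3=1|0=1 G2=NOT G0=NOT 1=0 G3=G0&G2=1&0=0 -> 1100
State from step 3 equals state from step 2 -> cycle length 1

Answer: 1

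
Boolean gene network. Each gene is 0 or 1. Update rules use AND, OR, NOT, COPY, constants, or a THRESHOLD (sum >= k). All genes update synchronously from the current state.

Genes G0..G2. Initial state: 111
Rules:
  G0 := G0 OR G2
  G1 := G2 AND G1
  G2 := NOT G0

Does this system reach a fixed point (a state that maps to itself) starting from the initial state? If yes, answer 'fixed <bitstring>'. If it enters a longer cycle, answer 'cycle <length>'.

Step 0: 111
Step 1: G0=G0|G2=1|1=1 G1=G2&G1=1&1=1 G2=NOT G0=NOT 1=0 -> 110
Step 2: G0=G0|G2=1|0=1 G1=G2&G1=0&1=0 G2=NOT G0=NOT 1=0 -> 100
Step 3: G0=G0|G2=1|0=1 G1=G2&G1=0&0=0 G2=NOT G0=NOT 1=0 -> 100
Fixed point reached at step 2: 100

Answer: fixed 100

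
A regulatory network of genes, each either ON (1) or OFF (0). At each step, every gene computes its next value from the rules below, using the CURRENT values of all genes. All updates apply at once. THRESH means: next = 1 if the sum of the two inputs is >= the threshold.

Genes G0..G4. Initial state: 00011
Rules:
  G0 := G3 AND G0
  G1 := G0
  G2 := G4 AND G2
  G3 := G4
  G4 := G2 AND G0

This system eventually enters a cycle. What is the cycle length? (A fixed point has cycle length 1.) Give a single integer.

Step 0: 00011
Step 1: G0=G3&G0=1&0=0 G1=G0=0 G2=G4&G2=1&0=0 G3=G4=1 G4=G2&G0=0&0=0 -> 00010
Step 2: G0=G3&G0=1&0=0 G1=G0=0 G2=G4&G2=0&0=0 G3=G4=0 G4=G2&G0=0&0=0 -> 00000
Step 3: G0=G3&G0=0&0=0 G1=G0=0 G2=G4&G2=0&0=0 G3=G4=0 G4=G2&G0=0&0=0 -> 00000
State from step 3 equals state from step 2 -> cycle length 1

Answer: 1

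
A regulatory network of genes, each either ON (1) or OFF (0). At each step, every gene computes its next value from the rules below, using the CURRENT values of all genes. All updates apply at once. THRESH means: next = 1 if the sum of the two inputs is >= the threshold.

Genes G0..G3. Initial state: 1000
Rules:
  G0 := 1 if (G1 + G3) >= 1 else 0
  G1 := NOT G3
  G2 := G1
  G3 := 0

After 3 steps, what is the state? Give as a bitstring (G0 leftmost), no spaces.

Step 1: G0=(0+0>=1)=0 G1=NOT G3=NOT 0=1 G2=G1=0 G3=0(const) -> 0100
Step 2: G0=(1+0>=1)=1 G1=NOT G3=NOT 0=1 G2=G1=1 G3=0(const) -> 1110
Step 3: G0=(1+0>=1)=1 G1=NOT G3=NOT 0=1 G2=G1=1 G3=0(const) -> 1110

1110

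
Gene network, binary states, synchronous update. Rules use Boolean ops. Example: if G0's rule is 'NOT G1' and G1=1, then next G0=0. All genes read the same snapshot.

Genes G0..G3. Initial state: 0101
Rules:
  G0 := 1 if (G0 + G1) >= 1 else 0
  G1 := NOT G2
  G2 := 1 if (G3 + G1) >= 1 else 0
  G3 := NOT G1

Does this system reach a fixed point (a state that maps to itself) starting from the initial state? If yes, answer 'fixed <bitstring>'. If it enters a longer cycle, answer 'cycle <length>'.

Answer: cycle 3

Derivation:
Step 0: 0101
Step 1: G0=(0+1>=1)=1 G1=NOT G2=NOT 0=1 G2=(1+1>=1)=1 G3=NOT G1=NOT 1=0 -> 1110
Step 2: G0=(1+1>=1)=1 G1=NOT G2=NOT 1=0 G2=(0+1>=1)=1 G3=NOT G1=NOT 1=0 -> 1010
Step 3: G0=(1+0>=1)=1 G1=NOT G2=NOT 1=0 G2=(0+0>=1)=0 G3=NOT G1=NOT 0=1 -> 1001
Step 4: G0=(1+0>=1)=1 G1=NOT G2=NOT 0=1 G2=(1+0>=1)=1 G3=NOT G1=NOT 0=1 -> 1111
Step 5: G0=(1+1>=1)=1 G1=NOT G2=NOT 1=0 G2=(1+1>=1)=1 G3=NOT G1=NOT 1=0 -> 1010
Cycle of length 3 starting at step 2 -> no fixed point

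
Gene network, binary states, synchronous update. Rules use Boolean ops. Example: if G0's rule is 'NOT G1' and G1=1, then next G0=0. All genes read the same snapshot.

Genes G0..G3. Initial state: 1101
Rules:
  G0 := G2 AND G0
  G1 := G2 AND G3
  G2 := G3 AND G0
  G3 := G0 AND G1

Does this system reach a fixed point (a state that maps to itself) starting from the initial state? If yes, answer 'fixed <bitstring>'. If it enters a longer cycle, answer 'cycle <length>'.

Answer: fixed 0000

Derivation:
Step 0: 1101
Step 1: G0=G2&G0=0&1=0 G1=G2&G3=0&1=0 G2=G3&G0=1&1=1 G3=G0&G1=1&1=1 -> 0011
Step 2: G0=G2&G0=1&0=0 G1=G2&G3=1&1=1 G2=G3&G0=1&0=0 G3=G0&G1=0&0=0 -> 0100
Step 3: G0=G2&G0=0&0=0 G1=G2&G3=0&0=0 G2=G3&G0=0&0=0 G3=G0&G1=0&1=0 -> 0000
Step 4: G0=G2&G0=0&0=0 G1=G2&G3=0&0=0 G2=G3&G0=0&0=0 G3=G0&G1=0&0=0 -> 0000
Fixed point reached at step 3: 0000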